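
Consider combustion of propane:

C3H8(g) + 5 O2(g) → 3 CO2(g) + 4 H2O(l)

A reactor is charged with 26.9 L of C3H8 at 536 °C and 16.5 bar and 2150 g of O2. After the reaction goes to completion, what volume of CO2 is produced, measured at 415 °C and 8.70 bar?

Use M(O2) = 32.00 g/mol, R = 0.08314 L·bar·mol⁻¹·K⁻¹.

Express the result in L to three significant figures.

n(C3H8) = PV/RT = (16.5 × 26.9) / (0.08314 × 809.15) = 6.598 mol
n(O2) = 2150 / 32.00 = 67.19 mol
For 6.598 mol C3H8, stoichiometry requires (5/1) × 6.598 = 32.99 mol O2; 67.19 mol is available, so C3H8 is limiting.
n(CO2) = (3/1) × 6.598 = 19.79 mol
V(CO2) = nRT/P = 19.79 × 0.08314 × 688.15 / 8.70 = 130.1 L

130 L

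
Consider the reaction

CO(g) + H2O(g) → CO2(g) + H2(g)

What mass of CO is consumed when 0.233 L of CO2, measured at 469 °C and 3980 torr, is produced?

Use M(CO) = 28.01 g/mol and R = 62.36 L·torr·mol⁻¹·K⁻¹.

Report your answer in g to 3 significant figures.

n(CO2) = PV/RT = (3980 × 0.233) / (62.36 × 742.15) = 0.02004 mol
n(CO) = (1/1) × 0.02004 = 0.02004 mol
m(CO) = 0.02004 × 28.01 = 0.5613 g

0.561 g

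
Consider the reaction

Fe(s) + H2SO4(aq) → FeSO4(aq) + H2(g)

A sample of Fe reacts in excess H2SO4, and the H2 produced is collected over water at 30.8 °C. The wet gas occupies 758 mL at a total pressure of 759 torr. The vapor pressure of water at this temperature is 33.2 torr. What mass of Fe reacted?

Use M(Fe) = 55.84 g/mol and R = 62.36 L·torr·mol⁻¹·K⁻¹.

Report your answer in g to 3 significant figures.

1.62 g

P(H2) = 759 − 33.2 = 725.8 torr
n(H2) = PV/RT = (725.8 × 0.7580) / (62.36 × 303.95) = 0.02903 mol
n(Fe) = (1/1) × 0.02903 = 0.02903 mol
m(Fe) = 0.02903 × 55.84 = 1.621 g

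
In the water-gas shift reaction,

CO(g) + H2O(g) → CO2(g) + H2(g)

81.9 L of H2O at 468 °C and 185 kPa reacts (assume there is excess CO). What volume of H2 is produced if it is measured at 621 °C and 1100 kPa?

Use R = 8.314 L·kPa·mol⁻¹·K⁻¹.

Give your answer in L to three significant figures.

16.6 L

n(H2O) = PV/RT = (185 × 81.9) / (8.314 × 741.15) = 2.459 mol
n(H2) = (1/1) × 2.459 = 2.459 mol
V = nRT/P = 2.459 × 8.314 × 894.15 / 1100 = 16.62 L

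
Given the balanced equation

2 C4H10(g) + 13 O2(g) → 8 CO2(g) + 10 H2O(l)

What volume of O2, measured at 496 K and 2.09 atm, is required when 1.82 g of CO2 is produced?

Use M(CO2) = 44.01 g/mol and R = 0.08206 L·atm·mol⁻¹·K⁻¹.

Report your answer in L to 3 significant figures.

n(CO2) = 1.820 / 44.01 = 0.04135 mol
n(O2) = (13/8) × 0.04135 = 0.06719 mol
V = nRT/P = 0.06719 × 0.08206 × 496 / 2.09 = 1.308 L

1.31 L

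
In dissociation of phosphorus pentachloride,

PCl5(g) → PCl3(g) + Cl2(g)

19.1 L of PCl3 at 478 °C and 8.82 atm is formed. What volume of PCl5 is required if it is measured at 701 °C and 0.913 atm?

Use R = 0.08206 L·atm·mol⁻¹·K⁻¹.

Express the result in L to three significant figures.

n(PCl3) = PV/RT = (8.82 × 19.1) / (0.08206 × 751.15) = 2.733 mol
n(PCl5) = (1/1) × 2.733 = 2.733 mol
V = nRT/P = 2.733 × 0.08206 × 974.15 / 0.913 = 239.3 L

239 L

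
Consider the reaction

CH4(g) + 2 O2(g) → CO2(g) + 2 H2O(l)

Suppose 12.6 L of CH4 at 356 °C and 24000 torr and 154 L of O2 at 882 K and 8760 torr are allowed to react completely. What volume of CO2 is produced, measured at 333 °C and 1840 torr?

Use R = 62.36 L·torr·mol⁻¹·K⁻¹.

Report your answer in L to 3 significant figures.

158 L

n(CH4) = PV/RT = (24000 × 12.6) / (62.36 × 629.15) = 7.708 mol
n(O2) = PV/RT = (8760 × 154) / (62.36 × 882) = 24.53 mol
For 7.708 mol CH4, stoichiometry requires (2/1) × 7.708 = 15.42 mol O2; 24.53 mol is available, so CH4 is limiting.
n(CO2) = (1/1) × 7.708 = 7.708 mol
V(CO2) = nRT/P = 7.708 × 62.36 × 606.15 / 1840 = 158.3 L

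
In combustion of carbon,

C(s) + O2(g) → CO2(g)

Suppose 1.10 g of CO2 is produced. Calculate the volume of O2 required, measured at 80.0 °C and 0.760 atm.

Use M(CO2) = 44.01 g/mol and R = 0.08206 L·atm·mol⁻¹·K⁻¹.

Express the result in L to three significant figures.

n(CO2) = 1.100 / 44.01 = 0.02499 mol
n(O2) = (1/1) × 0.02499 = 0.02499 mol
V = nRT/P = 0.02499 × 0.08206 × 353.15 / 0.760 = 0.9529 L

0.953 L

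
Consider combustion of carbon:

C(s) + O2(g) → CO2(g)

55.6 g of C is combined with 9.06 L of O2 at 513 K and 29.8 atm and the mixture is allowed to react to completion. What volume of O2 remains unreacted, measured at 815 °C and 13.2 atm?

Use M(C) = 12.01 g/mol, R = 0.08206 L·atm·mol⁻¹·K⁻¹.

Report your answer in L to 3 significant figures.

12.1 L

n(C) = 55.6 / 12.01 = 4.629 mol
n(O2) = PV/RT = (29.8 × 9.06) / (0.08206 × 513) = 6.414 mol
For 4.629 mol C, stoichiometry requires (1/1) × 4.629 = 4.629 mol O2; 6.414 mol is available, so C is limiting.
n(O2) consumed = (1/1) × 4.629 = 4.629 mol; remaining = 6.414 − 4.629 = 1.785 mol
V(O2) = nRT/P = 1.785 × 0.08206 × 1088.15 / 13.2 = 12.07 L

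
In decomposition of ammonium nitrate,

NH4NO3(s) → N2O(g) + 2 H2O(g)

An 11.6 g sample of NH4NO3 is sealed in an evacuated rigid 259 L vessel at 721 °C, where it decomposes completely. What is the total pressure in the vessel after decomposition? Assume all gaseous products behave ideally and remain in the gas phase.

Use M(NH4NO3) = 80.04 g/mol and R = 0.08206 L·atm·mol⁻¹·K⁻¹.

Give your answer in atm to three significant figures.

0.137 atm

n(NH4NO3) = 11.6 / 80.04 = 0.1449 mol
n(gas produced) = (3/1) × 0.1449 = 0.4347 mol
P = nRT/V = 0.4347 × 0.08206 × 994.15 / 259 = 0.1369 atm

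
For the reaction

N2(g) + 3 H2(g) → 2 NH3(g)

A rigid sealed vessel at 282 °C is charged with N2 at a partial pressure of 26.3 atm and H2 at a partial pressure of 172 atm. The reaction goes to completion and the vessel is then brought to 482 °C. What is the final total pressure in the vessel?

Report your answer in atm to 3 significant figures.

Because the vessel is rigid and T is held at 282 °C, work the stoichiometry in partial pressures (P_i = n_iRT/V).
P(H2) required for 26.3 atm of N2 = (3/1) × 26.3 = 78.90 atm; available 172 atm, so N2 is limiting.
P(H2) remaining = 172 − (3/1) × 26.3 = 93.10 atm
P(gaseous products) = (2)/1 × 26.3 = 52.60 atm
P_total at 282 °C = 93.10 + 52.60 = 145.7 atm
Scaling to 482 °C: P = 145.7 × 755.15/555.15 = 198.2 atm

198 atm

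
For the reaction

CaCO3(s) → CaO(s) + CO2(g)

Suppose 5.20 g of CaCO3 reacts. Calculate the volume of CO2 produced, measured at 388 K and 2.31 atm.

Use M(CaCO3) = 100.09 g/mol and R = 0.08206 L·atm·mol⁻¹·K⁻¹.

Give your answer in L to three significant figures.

n(CaCO3) = 5.200 / 100.09 = 0.05195 mol
n(CO2) = (1/1) × 0.05195 = 0.05195 mol
V = nRT/P = 0.05195 × 0.08206 × 388 / 2.31 = 0.7160 L

0.716 L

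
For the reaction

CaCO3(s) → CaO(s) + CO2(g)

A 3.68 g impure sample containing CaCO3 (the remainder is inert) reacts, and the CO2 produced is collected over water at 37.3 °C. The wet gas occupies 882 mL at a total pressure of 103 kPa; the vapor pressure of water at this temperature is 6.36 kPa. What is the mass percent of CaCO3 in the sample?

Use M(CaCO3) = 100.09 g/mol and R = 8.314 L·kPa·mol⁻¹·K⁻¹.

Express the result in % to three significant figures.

89.8 %

P(CO2) = 103 − 6.36 = 96.64 kPa
n(CO2) = PV/RT = (96.64 × 0.8820) / (8.314 × 310.45) = 0.03302 mol
n(CaCO3) = (1/1) × 0.03302 = 0.03302 mol
m(CaCO3) = 0.03302 × 100.09 = 3.305 g
%CaCO3 = 3.305 / 3.68 × 100 = 89.81%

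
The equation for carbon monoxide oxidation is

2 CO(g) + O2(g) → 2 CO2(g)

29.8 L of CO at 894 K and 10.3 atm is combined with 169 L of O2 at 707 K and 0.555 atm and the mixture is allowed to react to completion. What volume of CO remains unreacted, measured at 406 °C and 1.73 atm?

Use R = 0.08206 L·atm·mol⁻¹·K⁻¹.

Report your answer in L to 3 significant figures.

n(CO) = PV/RT = (10.3 × 29.8) / (0.08206 × 894) = 4.184 mol
n(O2) = PV/RT = (0.555 × 169) / (0.08206 × 707) = 1.617 mol
For 4.184 mol CO, stoichiometry requires (1/2) × 4.184 = 2.092 mol O2; 1.617 mol is available, so O2 is limiting.
n(CO) consumed = (2/1) × 1.617 = 3.234 mol; remaining = 4.184 − 3.234 = 0.9500 mol
V(CO) = nRT/P = 0.9500 × 0.08206 × 679.15 / 1.73 = 30.60 L

30.6 L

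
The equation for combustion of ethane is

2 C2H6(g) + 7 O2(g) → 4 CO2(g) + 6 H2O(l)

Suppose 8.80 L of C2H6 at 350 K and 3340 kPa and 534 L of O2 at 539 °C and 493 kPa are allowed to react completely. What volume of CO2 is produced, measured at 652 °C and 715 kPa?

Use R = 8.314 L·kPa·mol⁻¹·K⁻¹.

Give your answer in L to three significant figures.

217 L

n(C2H6) = PV/RT = (3340 × 8.80) / (8.314 × 350) = 10.10 mol
n(O2) = PV/RT = (493 × 534) / (8.314 × 812.15) = 38.99 mol
For 10.10 mol C2H6, stoichiometry requires (7/2) × 10.10 = 35.35 mol O2; 38.99 mol is available, so C2H6 is limiting.
n(CO2) = (4/2) × 10.10 = 20.20 mol
V(CO2) = nRT/P = 20.20 × 8.314 × 925.15 / 715 = 217.3 L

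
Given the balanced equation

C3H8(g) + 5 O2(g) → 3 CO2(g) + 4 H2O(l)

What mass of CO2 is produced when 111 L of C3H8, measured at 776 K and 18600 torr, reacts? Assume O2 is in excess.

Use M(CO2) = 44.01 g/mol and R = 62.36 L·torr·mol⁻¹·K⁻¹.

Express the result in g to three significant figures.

5630 g

n(C3H8) = PV/RT = (18600 × 111) / (62.36 × 776) = 42.66 mol
n(CO2) = (3/1) × 42.66 = 128.0 mol
m(CO2) = 128.0 × 44.01 = 5633 g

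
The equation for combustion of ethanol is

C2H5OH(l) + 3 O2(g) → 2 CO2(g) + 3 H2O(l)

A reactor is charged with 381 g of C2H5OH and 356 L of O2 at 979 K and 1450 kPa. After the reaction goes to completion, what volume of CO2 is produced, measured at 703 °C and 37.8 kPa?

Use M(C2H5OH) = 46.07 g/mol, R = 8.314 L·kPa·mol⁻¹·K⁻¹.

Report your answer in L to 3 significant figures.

n(C2H5OH) = 381 / 46.07 = 8.270 mol
n(O2) = PV/RT = (1450 × 356) / (8.314 × 979) = 63.42 mol
For 8.270 mol C2H5OH, stoichiometry requires (3/1) × 8.270 = 24.81 mol O2; 63.42 mol is available, so C2H5OH is limiting.
n(CO2) = (2/1) × 8.270 = 16.54 mol
V(CO2) = nRT/P = 16.54 × 8.314 × 976.15 / 37.8 = 3551 L

3550 L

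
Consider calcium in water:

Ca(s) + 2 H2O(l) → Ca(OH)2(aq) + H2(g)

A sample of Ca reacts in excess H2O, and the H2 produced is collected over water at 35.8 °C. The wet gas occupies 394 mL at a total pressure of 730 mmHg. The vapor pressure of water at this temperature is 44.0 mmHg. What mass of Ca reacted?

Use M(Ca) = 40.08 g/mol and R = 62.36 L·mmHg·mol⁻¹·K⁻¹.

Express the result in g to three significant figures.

0.562 g

P(H2) = 730 − 44.0 = 686.0 mmHg
n(H2) = PV/RT = (686.0 × 0.3940) / (62.36 × 308.95) = 0.01403 mol
n(Ca) = (1/1) × 0.01403 = 0.01403 mol
m(Ca) = 0.01403 × 40.08 = 0.5623 g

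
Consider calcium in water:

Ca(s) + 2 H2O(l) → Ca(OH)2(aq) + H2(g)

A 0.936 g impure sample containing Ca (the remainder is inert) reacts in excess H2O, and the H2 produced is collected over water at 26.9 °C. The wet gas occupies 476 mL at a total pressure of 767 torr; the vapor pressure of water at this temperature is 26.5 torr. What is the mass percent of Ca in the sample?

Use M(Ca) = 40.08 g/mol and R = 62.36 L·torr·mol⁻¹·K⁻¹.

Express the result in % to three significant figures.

80.7 %

P(H2) = 767 − 26.5 = 740.5 torr
n(H2) = PV/RT = (740.5 × 0.4760) / (62.36 × 300.05) = 0.01884 mol
n(Ca) = (1/1) × 0.01884 = 0.01884 mol
m(Ca) = 0.01884 × 40.08 = 0.7551 g
%Ca = 0.7551 / 0.936 × 100 = 80.67%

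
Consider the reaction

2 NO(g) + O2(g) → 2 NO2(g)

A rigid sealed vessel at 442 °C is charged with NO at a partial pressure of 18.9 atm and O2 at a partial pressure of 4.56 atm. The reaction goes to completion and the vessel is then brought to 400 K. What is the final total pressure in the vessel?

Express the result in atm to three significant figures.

10.6 atm

With V and T fixed, P_i ∝ n_i, so the mole ratios apply directly to partial pressures at 442 °C.
P(O2) required for 18.9 atm of NO = (1/2) × 18.9 = 9.450 atm; available 4.56 atm, so O2 is limiting.
P(NO) remaining = 18.9 − (2/1) × 4.56 = 9.780 atm
P(gaseous products) = (2)/1 × 4.56 = 9.120 atm
P_total at 442 °C = 9.780 + 9.120 = 18.90 atm
Scaling to 400 K: P = 18.90 × 400/715.15 = 10.57 atm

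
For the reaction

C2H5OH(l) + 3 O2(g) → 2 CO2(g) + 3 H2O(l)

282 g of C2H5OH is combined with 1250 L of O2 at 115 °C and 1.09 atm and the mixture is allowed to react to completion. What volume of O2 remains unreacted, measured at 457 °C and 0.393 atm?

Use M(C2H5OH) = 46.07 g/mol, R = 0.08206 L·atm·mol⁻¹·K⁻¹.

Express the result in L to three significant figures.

n(C2H5OH) = 282 / 46.07 = 6.121 mol
n(O2) = PV/RT = (1.09 × 1250) / (0.08206 × 388.15) = 42.78 mol
For 6.121 mol C2H5OH, stoichiometry requires (3/1) × 6.121 = 18.36 mol O2; 42.78 mol is available, so C2H5OH is limiting.
n(O2) consumed = (3/1) × 6.121 = 18.36 mol; remaining = 42.78 − 18.36 = 24.42 mol
V(O2) = nRT/P = 24.42 × 0.08206 × 730.15 / 0.393 = 3723 L

3720 L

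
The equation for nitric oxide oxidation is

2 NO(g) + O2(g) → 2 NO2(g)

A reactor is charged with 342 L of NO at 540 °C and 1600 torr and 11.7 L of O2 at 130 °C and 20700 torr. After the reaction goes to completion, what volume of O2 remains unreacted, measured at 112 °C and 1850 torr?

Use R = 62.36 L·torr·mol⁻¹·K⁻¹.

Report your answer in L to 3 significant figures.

55.0 L

n(NO) = PV/RT = (1600 × 342) / (62.36 × 813.15) = 10.79 mol
n(O2) = PV/RT = (20700 × 11.7) / (62.36 × 403.15) = 9.633 mol
For 10.79 mol NO, stoichiometry requires (1/2) × 10.79 = 5.395 mol O2; 9.633 mol is available, so NO is limiting.
n(O2) consumed = (1/2) × 10.79 = 5.395 mol; remaining = 9.633 − 5.395 = 4.238 mol
V(O2) = nRT/P = 4.238 × 62.36 × 385.15 / 1850 = 55.02 L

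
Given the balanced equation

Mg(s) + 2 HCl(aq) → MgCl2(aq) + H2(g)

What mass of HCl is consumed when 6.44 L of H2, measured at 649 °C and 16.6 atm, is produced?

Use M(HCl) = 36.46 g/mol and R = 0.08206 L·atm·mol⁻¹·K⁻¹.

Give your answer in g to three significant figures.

103 g

n(H2) = PV/RT = (16.6 × 6.44) / (0.08206 × 922.15) = 1.413 mol
n(HCl) = (2/1) × 1.413 = 2.826 mol
m(HCl) = 2.826 × 36.46 = 103.0 g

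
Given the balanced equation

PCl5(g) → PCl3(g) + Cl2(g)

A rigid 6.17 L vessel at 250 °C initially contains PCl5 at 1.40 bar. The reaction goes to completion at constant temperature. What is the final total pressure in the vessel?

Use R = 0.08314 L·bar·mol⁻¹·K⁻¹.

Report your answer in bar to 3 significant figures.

Rigid vessel, constant T ⇒ P scales with total gas moles (1 → 2).
P_final = (2/1) × 1.40 = 2.800 bar

2.80 bar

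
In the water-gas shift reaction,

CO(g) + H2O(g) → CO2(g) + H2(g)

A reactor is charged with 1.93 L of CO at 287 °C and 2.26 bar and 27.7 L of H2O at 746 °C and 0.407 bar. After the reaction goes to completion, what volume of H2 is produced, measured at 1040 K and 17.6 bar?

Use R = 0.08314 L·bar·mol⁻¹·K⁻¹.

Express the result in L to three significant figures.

0.460 L

n(CO) = PV/RT = (2.26 × 1.93) / (0.08314 × 560.15) = 0.09366 mol
n(H2O) = PV/RT = (0.407 × 27.7) / (0.08314 × 1019.15) = 0.1331 mol
For 0.09366 mol CO, stoichiometry requires (1/1) × 0.09366 = 0.09366 mol H2O; 0.1331 mol is available, so CO is limiting.
n(H2) = (1/1) × 0.09366 = 0.09366 mol
V(H2) = nRT/P = 0.09366 × 0.08314 × 1040 / 17.6 = 0.4601 L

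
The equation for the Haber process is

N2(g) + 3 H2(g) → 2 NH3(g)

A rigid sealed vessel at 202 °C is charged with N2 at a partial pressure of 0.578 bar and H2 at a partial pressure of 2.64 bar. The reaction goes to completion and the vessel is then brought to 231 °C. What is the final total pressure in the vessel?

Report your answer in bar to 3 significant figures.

2.19 bar

With V and T fixed, P_i ∝ n_i, so the mole ratios apply directly to partial pressures at 202 °C.
P(H2) required for 0.578 bar of N2 = (3/1) × 0.578 = 1.734 bar; available 2.64 bar, so N2 is limiting.
P(H2) remaining = 2.64 − (3/1) × 0.578 = 0.9060 bar
P(gaseous products) = (2)/1 × 0.578 = 1.156 bar
P_total at 202 °C = 0.9060 + 1.156 = 2.062 bar
Scaling to 231 °C: P = 2.062 × 504.15/475.15 = 2.188 bar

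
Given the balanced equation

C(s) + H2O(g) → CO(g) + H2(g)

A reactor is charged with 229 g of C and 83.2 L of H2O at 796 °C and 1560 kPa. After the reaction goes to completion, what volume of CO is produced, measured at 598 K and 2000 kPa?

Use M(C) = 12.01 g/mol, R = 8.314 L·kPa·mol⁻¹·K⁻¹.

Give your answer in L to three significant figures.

n(C) = 229 / 12.01 = 19.07 mol
n(H2O) = PV/RT = (1560 × 83.2) / (8.314 × 1069.15) = 14.60 mol
For 19.07 mol C, stoichiometry requires (1/1) × 19.07 = 19.07 mol H2O; 14.60 mol is available, so H2O is limiting.
n(CO) = (1/1) × 14.60 = 14.60 mol
V(CO) = nRT/P = 14.60 × 8.314 × 598 / 2000 = 36.29 L

36.3 L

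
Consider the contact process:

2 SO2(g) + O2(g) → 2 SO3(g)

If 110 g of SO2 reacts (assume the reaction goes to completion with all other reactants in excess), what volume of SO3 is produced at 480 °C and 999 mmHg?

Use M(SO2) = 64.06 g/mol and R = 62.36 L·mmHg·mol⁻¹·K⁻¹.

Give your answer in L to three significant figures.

n(SO2) = 110.0 / 64.06 = 1.717 mol
n(SO3) = (2/2) × 1.717 = 1.717 mol
V = nRT/P = 1.717 × 62.36 × 753.15 / 999 = 80.72 L

80.7 L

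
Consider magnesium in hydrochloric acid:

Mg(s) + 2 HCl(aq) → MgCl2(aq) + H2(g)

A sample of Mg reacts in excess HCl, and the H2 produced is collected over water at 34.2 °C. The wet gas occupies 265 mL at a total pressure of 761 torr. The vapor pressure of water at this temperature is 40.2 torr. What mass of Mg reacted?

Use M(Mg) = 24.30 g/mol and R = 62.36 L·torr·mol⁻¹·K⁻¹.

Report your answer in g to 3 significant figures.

P(H2) = 761 − 40.2 = 720.8 torr
n(H2) = PV/RT = (720.8 × 0.2650) / (62.36 × 307.35) = 0.009966 mol
n(Mg) = (1/1) × 0.009966 = 0.009966 mol
m(Mg) = 0.009966 × 24.30 = 0.2422 g

0.242 g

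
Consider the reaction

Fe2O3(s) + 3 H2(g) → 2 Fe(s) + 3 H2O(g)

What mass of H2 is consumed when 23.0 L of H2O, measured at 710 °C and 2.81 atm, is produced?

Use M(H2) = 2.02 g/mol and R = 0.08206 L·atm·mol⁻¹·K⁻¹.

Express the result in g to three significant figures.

n(H2O) = PV/RT = (2.81 × 23.0) / (0.08206 × 983.15) = 0.8011 mol
n(H2) = (3/3) × 0.8011 = 0.8011 mol
m(H2) = 0.8011 × 2.02 = 1.618 g

1.62 g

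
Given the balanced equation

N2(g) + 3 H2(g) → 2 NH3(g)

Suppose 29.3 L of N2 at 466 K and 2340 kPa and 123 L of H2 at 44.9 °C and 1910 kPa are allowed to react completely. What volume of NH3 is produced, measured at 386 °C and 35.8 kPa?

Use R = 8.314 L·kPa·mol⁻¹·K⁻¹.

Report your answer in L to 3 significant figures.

5420 L

n(N2) = PV/RT = (2340 × 29.3) / (8.314 × 466) = 17.70 mol
n(H2) = PV/RT = (1910 × 123) / (8.314 × 318.05) = 88.85 mol
For 17.70 mol N2, stoichiometry requires (3/1) × 17.70 = 53.10 mol H2; 88.85 mol is available, so N2 is limiting.
n(NH3) = (2/1) × 17.70 = 35.40 mol
V(NH3) = nRT/P = 35.40 × 8.314 × 659.15 / 35.8 = 5419 L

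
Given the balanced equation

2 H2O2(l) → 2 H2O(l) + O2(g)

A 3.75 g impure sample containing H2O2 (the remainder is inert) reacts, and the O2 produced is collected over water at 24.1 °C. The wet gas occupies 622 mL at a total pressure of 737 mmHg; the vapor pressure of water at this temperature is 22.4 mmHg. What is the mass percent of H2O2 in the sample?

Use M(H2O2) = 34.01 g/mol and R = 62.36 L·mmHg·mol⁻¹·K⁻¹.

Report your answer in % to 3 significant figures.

P(O2) = 737 − 22.4 = 714.6 mmHg
n(O2) = PV/RT = (714.6 × 0.6220) / (62.36 × 297.25) = 0.02398 mol
n(H2O2) = (2/1) × 0.02398 = 0.04796 mol
m(H2O2) = 0.04796 × 34.01 = 1.631 g
%H2O2 = 1.631 / 3.75 × 100 = 43.49%

43.5 %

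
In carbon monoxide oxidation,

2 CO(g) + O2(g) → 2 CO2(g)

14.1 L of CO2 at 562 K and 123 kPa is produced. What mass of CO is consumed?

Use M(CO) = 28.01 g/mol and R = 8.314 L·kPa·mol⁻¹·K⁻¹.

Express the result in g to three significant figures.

n(CO2) = PV/RT = (123 × 14.1) / (8.314 × 562) = 0.3712 mol
n(CO) = (2/2) × 0.3712 = 0.3712 mol
m(CO) = 0.3712 × 28.01 = 10.40 g

10.4 g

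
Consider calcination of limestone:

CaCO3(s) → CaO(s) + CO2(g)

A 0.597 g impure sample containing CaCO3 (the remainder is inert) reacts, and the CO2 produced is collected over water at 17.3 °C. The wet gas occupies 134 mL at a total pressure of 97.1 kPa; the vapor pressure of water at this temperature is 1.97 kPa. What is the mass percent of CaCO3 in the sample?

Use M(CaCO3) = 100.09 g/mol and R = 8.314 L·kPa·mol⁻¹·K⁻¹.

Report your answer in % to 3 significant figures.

P(CO2) = 97.1 − 1.97 = 95.13 kPa
n(CO2) = PV/RT = (95.13 × 0.1340) / (8.314 × 290.45) = 0.005279 mol
n(CaCO3) = (1/1) × 0.005279 = 0.005279 mol
m(CaCO3) = 0.005279 × 100.09 = 0.5284 g
%CaCO3 = 0.5284 / 0.597 × 100 = 88.51%

88.5 %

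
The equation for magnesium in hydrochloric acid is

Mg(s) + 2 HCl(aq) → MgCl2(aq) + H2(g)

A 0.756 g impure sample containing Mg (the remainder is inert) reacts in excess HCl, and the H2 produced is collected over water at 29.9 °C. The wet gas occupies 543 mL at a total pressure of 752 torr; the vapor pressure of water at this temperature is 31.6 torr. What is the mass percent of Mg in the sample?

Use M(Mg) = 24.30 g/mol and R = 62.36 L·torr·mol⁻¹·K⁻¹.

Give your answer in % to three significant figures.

P(H2) = 752 − 31.6 = 720.4 torr
n(H2) = PV/RT = (720.4 × 0.5430) / (62.36 × 303.05) = 0.02070 mol
n(Mg) = (1/1) × 0.02070 = 0.02070 mol
m(Mg) = 0.02070 × 24.30 = 0.5030 g
%Mg = 0.5030 / 0.756 × 100 = 66.53%

66.5 %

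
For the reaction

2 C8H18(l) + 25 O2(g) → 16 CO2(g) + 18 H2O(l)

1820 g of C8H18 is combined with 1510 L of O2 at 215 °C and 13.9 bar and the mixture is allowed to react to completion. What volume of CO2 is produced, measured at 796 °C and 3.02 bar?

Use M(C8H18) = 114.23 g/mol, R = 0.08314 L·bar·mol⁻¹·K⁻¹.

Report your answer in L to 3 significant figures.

3750 L

n(C8H18) = 1820 / 114.23 = 15.93 mol
n(O2) = PV/RT = (13.9 × 1510) / (0.08314 × 488.15) = 517.2 mol
For 15.93 mol C8H18, stoichiometry requires (25/2) × 15.93 = 199.1 mol O2; 517.2 mol is available, so C8H18 is limiting.
n(CO2) = (16/2) × 15.93 = 127.4 mol
V(CO2) = nRT/P = 127.4 × 0.08314 × 1069.15 / 3.02 = 3750 L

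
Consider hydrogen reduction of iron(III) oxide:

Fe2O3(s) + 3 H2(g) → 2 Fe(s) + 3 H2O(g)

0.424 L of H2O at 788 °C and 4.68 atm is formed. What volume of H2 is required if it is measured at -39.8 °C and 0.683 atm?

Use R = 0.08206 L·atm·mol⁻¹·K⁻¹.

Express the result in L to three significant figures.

n(H2O) = PV/RT = (4.68 × 0.424) / (0.08206 × 1061.15) = 0.02279 mol
n(H2) = (3/3) × 0.02279 = 0.02279 mol
V = nRT/P = 0.02279 × 0.08206 × 233.35 / 0.683 = 0.6389 L

0.639 L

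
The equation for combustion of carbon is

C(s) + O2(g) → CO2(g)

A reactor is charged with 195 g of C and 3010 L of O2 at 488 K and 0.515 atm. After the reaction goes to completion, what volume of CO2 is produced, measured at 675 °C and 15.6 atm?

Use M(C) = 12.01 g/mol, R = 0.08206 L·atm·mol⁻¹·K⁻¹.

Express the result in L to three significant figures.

81.0 L

n(C) = 195 / 12.01 = 16.24 mol
n(O2) = PV/RT = (0.515 × 3010) / (0.08206 × 488) = 38.71 mol
For 16.24 mol C, stoichiometry requires (1/1) × 16.24 = 16.24 mol O2; 38.71 mol is available, so C is limiting.
n(CO2) = (1/1) × 16.24 = 16.24 mol
V(CO2) = nRT/P = 16.24 × 0.08206 × 948.15 / 15.6 = 81.00 L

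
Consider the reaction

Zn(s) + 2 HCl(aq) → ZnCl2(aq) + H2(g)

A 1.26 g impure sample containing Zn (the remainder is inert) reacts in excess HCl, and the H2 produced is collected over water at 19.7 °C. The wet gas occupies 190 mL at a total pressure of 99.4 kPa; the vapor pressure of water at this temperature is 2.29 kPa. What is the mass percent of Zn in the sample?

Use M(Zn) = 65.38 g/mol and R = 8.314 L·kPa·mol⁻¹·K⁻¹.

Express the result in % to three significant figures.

39.3 %

P(H2) = 99.4 − 2.29 = 97.11 kPa
n(H2) = PV/RT = (97.11 × 0.1900) / (8.314 × 292.85) = 0.007578 mol
n(Zn) = (1/1) × 0.007578 = 0.007578 mol
m(Zn) = 0.007578 × 65.38 = 0.4954 g
%Zn = 0.4954 / 1.26 × 100 = 39.32%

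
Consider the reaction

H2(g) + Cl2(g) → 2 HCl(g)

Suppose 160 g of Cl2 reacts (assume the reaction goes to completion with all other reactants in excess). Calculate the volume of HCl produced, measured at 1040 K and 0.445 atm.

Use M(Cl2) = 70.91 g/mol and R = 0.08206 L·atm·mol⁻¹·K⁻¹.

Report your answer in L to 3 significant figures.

865 L

n(Cl2) = 160.0 / 70.91 = 2.256 mol
n(HCl) = (2/1) × 2.256 = 4.512 mol
V = nRT/P = 4.512 × 0.08206 × 1040 / 0.445 = 865.3 L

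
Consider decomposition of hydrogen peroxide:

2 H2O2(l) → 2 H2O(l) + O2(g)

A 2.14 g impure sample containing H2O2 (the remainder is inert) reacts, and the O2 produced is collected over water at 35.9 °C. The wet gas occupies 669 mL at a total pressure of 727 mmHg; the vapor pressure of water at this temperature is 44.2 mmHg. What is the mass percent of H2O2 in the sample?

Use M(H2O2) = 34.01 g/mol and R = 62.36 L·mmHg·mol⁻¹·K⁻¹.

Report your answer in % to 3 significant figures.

75.3 %

P(O2) = 727 − 44.2 = 682.8 mmHg
n(O2) = PV/RT = (682.8 × 0.6690) / (62.36 × 309.05) = 0.02370 mol
n(H2O2) = (2/1) × 0.02370 = 0.04740 mol
m(H2O2) = 0.04740 × 34.01 = 1.612 g
%H2O2 = 1.612 / 2.14 × 100 = 75.33%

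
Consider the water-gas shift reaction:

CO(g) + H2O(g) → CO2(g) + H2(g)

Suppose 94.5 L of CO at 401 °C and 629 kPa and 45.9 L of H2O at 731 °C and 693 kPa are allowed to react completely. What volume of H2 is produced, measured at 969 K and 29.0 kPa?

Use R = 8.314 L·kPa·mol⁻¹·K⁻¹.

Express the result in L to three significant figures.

n(CO) = PV/RT = (629 × 94.5) / (8.314 × 674.15) = 10.61 mol
n(H2O) = PV/RT = (693 × 45.9) / (8.314 × 1004.15) = 3.810 mol
For 10.61 mol CO, stoichiometry requires (1/1) × 10.61 = 10.61 mol H2O; 3.810 mol is available, so H2O is limiting.
n(H2) = (1/1) × 3.810 = 3.810 mol
V(H2) = nRT/P = 3.810 × 8.314 × 969 / 29.0 = 1058 L

1060 L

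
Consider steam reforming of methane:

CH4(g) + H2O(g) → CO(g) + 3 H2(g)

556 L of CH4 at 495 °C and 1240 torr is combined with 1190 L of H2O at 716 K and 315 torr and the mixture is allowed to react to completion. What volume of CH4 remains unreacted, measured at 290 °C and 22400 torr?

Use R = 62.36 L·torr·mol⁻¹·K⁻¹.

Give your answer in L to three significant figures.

n(CH4) = PV/RT = (1240 × 556) / (62.36 × 768.15) = 14.39 mol
n(H2O) = PV/RT = (315 × 1190) / (62.36 × 716) = 8.395 mol
For 14.39 mol CH4, stoichiometry requires (1/1) × 14.39 = 14.39 mol H2O; 8.395 mol is available, so H2O is limiting.
n(CH4) consumed = (1/1) × 8.395 = 8.395 mol; remaining = 14.39 − 8.395 = 5.995 mol
V(CH4) = nRT/P = 5.995 × 62.36 × 563.15 / 22400 = 9.399 L

9.40 L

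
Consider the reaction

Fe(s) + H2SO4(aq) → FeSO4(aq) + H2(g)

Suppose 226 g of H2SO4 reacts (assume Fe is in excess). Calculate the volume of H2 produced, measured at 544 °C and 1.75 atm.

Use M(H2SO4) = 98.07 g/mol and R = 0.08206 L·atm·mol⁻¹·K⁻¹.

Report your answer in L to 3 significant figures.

n(H2SO4) = 226.0 / 98.07 = 2.304 mol
n(H2) = (1/1) × 2.304 = 2.304 mol
V = nRT/P = 2.304 × 0.08206 × 817.15 / 1.75 = 88.28 L

88.3 L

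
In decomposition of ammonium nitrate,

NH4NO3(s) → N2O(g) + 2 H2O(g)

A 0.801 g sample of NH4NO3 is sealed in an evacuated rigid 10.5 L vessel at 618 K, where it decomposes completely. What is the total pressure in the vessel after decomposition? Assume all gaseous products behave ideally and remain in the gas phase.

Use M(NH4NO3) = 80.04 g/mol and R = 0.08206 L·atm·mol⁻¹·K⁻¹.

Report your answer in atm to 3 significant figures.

n(NH4NO3) = 0.801 / 80.04 = 0.01001 mol
n(gas produced) = (3/1) × 0.01001 = 0.03003 mol
P = nRT/V = 0.03003 × 0.08206 × 618 / 10.5 = 0.1450 atm

0.145 atm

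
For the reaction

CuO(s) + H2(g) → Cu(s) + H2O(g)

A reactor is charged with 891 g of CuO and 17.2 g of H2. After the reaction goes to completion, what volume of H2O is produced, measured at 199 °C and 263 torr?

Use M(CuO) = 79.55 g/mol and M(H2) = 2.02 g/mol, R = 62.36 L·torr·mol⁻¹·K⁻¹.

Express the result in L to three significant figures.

953 L

n(CuO) = 891 / 79.55 = 11.20 mol
n(H2) = 17.2 / 2.02 = 8.515 mol
For 11.20 mol CuO, stoichiometry requires (1/1) × 11.20 = 11.20 mol H2; 8.515 mol is available, so H2 is limiting.
n(H2O) = (1/1) × 8.515 = 8.515 mol
V(H2O) = nRT/P = 8.515 × 62.36 × 472.15 / 263 = 953.3 L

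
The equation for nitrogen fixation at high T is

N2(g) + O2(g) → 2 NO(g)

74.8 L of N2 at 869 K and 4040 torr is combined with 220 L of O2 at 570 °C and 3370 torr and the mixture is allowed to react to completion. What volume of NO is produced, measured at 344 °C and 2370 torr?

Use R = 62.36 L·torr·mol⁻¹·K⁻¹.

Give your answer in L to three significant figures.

181 L

n(N2) = PV/RT = (4040 × 74.8) / (62.36 × 869) = 5.576 mol
n(O2) = PV/RT = (3370 × 220) / (62.36 × 843.15) = 14.10 mol
For 5.576 mol N2, stoichiometry requires (1/1) × 5.576 = 5.576 mol O2; 14.10 mol is available, so N2 is limiting.
n(NO) = (2/1) × 5.576 = 11.15 mol
V(NO) = nRT/P = 11.15 × 62.36 × 617.15 / 2370 = 181.1 L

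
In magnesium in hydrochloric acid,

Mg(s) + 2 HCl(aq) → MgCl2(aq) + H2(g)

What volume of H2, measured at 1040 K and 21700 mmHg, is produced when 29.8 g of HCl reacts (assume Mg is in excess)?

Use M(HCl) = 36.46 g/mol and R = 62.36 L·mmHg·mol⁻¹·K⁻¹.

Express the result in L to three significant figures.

n(HCl) = 29.80 / 36.46 = 0.8173 mol
n(H2) = (1/2) × 0.8173 = 0.4087 mol
V = nRT/P = 0.4087 × 62.36 × 1040 / 21700 = 1.221 L

1.22 L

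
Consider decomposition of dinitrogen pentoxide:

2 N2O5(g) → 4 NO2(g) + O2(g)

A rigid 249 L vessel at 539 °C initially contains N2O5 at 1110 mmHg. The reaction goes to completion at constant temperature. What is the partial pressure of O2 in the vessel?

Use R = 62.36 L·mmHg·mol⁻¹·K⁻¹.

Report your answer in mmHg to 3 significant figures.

n(N2O5)₀ = PV/RT = (1110 × 249) / (62.36 × 812.15) = 5.457 mol
n(O2) = (1/2) × 5.457 = 2.728 mol
P(O2) = nRT/V = 2.728 × 62.36 × 812.15 / 249 = 554.9 mmHg

555 mmHg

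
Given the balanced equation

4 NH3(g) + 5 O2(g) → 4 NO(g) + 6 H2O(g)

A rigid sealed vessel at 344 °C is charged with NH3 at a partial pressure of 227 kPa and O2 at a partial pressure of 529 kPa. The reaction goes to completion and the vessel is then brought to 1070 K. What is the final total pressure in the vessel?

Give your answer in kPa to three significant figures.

Because the vessel is rigid and T is held at 344 °C, work the stoichiometry in partial pressures (P_i = n_iRT/V).
P(O2) required for 227 kPa of NH3 = (5/4) × 227 = 283.8 kPa; available 529 kPa, so NH3 is limiting.
P(O2) remaining = 529 − (5/4) × 227 = 245.2 kPa
P(gaseous products) = (4+6)/4 × 227 = 567.5 kPa
P_total at 344 °C = 245.2 + 567.5 = 812.7 kPa
Scaling to 1070 K: P = 812.7 × 1070/617.15 = 1409 kPa

1410 kPa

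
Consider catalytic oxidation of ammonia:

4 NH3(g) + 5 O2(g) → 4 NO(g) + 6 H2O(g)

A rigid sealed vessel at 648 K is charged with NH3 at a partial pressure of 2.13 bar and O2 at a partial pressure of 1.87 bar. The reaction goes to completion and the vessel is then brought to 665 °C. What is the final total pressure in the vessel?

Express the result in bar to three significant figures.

With V and T fixed, P_i ∝ n_i, so the mole ratios apply directly to partial pressures at 648 K.
P(O2) required for 2.13 bar of NH3 = (5/4) × 2.13 = 2.662 bar; available 1.87 bar, so O2 is limiting.
P(NH3) remaining = 2.13 − (4/5) × 1.87 = 0.6340 bar
P(gaseous products) = (4+6)/5 × 1.87 = 3.740 bar
P_total at 648 K = 0.6340 + 3.740 = 4.374 bar
Scaling to 665 °C: P = 4.374 × 938.15/648 = 6.333 bar

6.33 bar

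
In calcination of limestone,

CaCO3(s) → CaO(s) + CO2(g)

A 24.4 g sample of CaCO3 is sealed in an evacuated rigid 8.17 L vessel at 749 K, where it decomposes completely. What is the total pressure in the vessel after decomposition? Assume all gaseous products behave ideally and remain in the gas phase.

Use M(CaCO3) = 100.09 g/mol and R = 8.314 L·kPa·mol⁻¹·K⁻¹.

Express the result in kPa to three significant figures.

n(CaCO3) = 24.4 / 100.09 = 0.2438 mol
n(gas produced) = (1/1) × 0.2438 = 0.2438 mol
P = nRT/V = 0.2438 × 8.314 × 749 / 8.17 = 185.8 kPa

186 kPa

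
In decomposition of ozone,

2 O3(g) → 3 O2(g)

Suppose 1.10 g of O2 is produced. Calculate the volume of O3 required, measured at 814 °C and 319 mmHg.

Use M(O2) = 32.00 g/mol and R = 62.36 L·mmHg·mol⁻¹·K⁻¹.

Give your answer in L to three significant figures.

n(O2) = 1.100 / 32.00 = 0.03438 mol
n(O3) = (2/3) × 0.03438 = 0.02292 mol
V = nRT/P = 0.02292 × 62.36 × 1087.15 / 319 = 4.871 L

4.87 L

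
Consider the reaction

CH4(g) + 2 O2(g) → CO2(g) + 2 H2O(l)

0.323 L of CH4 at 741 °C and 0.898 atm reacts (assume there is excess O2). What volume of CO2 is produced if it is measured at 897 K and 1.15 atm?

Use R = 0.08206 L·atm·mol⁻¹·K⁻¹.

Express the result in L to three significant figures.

n(CH4) = PV/RT = (0.898 × 0.323) / (0.08206 × 1014.15) = 0.003485 mol
n(CO2) = (1/1) × 0.003485 = 0.003485 mol
V = nRT/P = 0.003485 × 0.08206 × 897 / 1.15 = 0.2231 L

0.223 L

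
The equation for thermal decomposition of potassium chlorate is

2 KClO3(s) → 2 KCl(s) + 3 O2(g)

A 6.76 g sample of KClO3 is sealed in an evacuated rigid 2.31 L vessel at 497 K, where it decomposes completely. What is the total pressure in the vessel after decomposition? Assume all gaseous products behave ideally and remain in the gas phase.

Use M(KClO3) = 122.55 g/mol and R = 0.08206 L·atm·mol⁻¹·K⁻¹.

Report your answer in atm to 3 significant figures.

n(KClO3) = 6.76 / 122.55 = 0.05516 mol
n(gas produced) = (3/2) × 0.05516 = 0.08274 mol
P = nRT/V = 0.08274 × 0.08206 × 497 / 2.31 = 1.461 atm

1.46 atm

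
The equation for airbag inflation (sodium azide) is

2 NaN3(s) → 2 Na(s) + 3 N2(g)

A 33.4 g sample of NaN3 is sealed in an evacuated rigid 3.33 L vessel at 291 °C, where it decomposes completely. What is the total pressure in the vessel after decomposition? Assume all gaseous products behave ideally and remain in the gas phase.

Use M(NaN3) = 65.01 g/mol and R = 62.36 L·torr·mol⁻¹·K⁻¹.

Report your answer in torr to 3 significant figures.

n(NaN3) = 33.4 / 65.01 = 0.5138 mol
n(gas produced) = (3/2) × 0.5138 = 0.7707 mol
P = nRT/V = 0.7707 × 62.36 × 564.15 / 3.33 = 8142 torr

8140 torr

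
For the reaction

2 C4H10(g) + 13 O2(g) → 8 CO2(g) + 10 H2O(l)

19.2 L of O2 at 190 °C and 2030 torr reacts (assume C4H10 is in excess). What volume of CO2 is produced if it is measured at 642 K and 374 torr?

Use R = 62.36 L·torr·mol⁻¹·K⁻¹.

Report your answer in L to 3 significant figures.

n(O2) = PV/RT = (2030 × 19.2) / (62.36 × 463.15) = 1.349 mol
n(CO2) = (8/13) × 1.349 = 0.8302 mol
V = nRT/P = 0.8302 × 62.36 × 642 / 374 = 88.87 L

88.9 L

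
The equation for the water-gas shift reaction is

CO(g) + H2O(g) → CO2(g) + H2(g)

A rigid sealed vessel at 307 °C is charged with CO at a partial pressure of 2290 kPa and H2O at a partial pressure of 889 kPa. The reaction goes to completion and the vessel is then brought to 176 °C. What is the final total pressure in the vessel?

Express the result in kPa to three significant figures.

With V and T fixed, P_i ∝ n_i, so the mole ratios apply directly to partial pressures at 307 °C.
P(H2O) required for 2290 kPa of CO = (1/1) × 2290 = 2290 kPa; available 889 kPa, so H2O is limiting.
P(CO) remaining = 2290 − (1/1) × 889 = 1401 kPa
P(gaseous products) = (1+1)/1 × 889 = 1778 kPa
P_total at 307 °C = 1401 + 1778 = 3179 kPa
Scaling to 176 °C: P = 3179 × 449.15/580.15 = 2461 kPa

2460 kPa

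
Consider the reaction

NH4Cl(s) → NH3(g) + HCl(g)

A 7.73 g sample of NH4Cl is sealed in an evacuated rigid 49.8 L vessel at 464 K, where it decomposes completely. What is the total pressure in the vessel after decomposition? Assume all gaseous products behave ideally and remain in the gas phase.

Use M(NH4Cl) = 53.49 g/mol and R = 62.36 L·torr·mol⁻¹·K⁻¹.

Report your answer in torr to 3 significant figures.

168 torr

n(NH4Cl) = 7.73 / 53.49 = 0.1445 mol
n(gas produced) = (2/1) × 0.1445 = 0.2890 mol
P = nRT/V = 0.2890 × 62.36 × 464 / 49.8 = 167.9 torr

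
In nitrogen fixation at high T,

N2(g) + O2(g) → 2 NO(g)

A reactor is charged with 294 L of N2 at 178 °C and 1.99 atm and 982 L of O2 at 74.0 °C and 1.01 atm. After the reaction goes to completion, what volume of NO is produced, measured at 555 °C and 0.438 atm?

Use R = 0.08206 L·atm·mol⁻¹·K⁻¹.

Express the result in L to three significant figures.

n(N2) = PV/RT = (1.99 × 294) / (0.08206 × 451.15) = 15.80 mol
n(O2) = PV/RT = (1.01 × 982) / (0.08206 × 347.15) = 34.82 mol
For 15.80 mol N2, stoichiometry requires (1/1) × 15.80 = 15.80 mol O2; 34.82 mol is available, so N2 is limiting.
n(NO) = (2/1) × 15.80 = 31.60 mol
V(NO) = nRT/P = 31.60 × 0.08206 × 828.15 / 0.438 = 4903 L

4900 L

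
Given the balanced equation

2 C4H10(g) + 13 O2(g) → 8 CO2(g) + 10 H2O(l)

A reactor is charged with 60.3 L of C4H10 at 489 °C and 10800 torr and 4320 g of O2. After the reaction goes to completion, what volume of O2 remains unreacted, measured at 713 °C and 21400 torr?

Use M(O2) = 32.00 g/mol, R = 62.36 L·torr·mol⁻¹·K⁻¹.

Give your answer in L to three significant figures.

132 L

n(C4H10) = PV/RT = (10800 × 60.3) / (62.36 × 762.15) = 13.70 mol
n(O2) = 4320 / 32.00 = 135.0 mol
For 13.70 mol C4H10, stoichiometry requires (13/2) × 13.70 = 89.05 mol O2; 135.0 mol is available, so C4H10 is limiting.
n(O2) consumed = (13/2) × 13.70 = 89.05 mol; remaining = 135.0 − 89.05 = 45.95 mol
V(O2) = nRT/P = 45.95 × 62.36 × 986.15 / 21400 = 132.0 L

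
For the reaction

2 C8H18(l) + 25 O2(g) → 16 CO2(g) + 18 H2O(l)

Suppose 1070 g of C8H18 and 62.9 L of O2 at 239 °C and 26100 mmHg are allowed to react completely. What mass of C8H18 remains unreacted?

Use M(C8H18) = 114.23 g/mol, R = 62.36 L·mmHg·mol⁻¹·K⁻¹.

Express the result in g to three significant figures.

n(C8H18) = 1070 / 114.23 = 9.367 mol
n(O2) = PV/RT = (26100 × 62.9) / (62.36 × 512.15) = 51.40 mol
For 9.367 mol C8H18, stoichiometry requires (25/2) × 9.367 = 117.1 mol O2; 51.40 mol is available, so O2 is limiting.
n(C8H18) consumed = (2/25) × 51.40 = 4.112 mol; remaining = 9.367 − 4.112 = 5.255 mol
m(C8H18) = 5.255 × 114.23 = 600.3 g

600 g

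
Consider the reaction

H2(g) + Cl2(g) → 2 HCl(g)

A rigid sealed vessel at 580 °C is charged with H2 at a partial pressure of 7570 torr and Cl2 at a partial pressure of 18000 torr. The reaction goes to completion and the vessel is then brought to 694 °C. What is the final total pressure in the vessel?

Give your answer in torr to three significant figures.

At constant V, partial pressures at 580 °C are proportional to moles, so apply stoichiometry directly to pressures.
P(Cl2) required for 7570 torr of H2 = (1/1) × 7570 = 7570 torr; available 18000 torr, so H2 is limiting.
P(Cl2) remaining = 18000 − (1/1) × 7570 = 10430 torr
P(gaseous products) = (2)/1 × 7570 = 15140 torr
P_total at 580 °C = 10430 + 15140 = 25570 torr
Scaling to 694 °C: P = 25570 × 967.15/853.15 = 28990 torr

29000 torr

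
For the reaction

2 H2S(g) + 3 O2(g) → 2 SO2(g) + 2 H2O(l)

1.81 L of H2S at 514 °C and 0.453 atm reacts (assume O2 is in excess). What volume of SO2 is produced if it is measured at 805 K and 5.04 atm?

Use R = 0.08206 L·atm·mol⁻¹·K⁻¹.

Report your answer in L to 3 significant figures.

n(H2S) = PV/RT = (0.453 × 1.81) / (0.08206 × 787.15) = 0.01269 mol
n(SO2) = (2/2) × 0.01269 = 0.01269 mol
V = nRT/P = 0.01269 × 0.08206 × 805 / 5.04 = 0.1663 L

0.166 L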